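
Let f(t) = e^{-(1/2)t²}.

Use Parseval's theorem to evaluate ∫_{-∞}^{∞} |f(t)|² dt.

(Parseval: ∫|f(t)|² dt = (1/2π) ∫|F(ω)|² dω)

∫|f(t)|² dt = \sqrt{\pi}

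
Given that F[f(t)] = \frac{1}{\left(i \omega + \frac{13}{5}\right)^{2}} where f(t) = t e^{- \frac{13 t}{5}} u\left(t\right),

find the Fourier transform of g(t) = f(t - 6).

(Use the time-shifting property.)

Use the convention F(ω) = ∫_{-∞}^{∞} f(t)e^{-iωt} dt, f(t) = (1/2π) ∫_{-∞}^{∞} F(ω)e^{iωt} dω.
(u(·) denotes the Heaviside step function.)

F[g](ω) = \frac{25 e^{- 6 i \omega}}{\left(5 i \omega + 13\right)^{2}}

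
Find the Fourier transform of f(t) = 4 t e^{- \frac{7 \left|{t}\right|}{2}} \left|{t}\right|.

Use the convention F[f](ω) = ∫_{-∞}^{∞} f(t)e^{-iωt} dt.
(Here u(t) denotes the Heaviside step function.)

F(ω) = \frac{256 i \omega \left(4 \omega^{2} - 147\right)}{\left(4 \omega^{2} + 49\right)^{3}}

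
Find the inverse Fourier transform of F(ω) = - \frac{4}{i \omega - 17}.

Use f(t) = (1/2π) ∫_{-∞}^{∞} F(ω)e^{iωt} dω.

f(t) = 4 e^{17 t} u\left(- t\right)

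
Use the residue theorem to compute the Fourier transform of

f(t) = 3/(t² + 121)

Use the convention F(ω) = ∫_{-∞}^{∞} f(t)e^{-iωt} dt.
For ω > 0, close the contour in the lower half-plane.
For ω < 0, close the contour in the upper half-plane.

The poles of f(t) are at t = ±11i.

Let g(z) = f(z)e^{-iωz}; for large |z| the factor e^{-iωz} decays in the lower half-plane when ω > 0 and in the upper half-plane when ω < 0.

Case ω > 0 (lower half-plane, clockwise contour ⇒ F(ω) = -2πi·ΣRes):
  Res_{z = - 11 i} g(z) = \frac{3 i e^{- 11 \omega}}{22}
  F(ω) = -2πi·ΣRes = \frac{3 \pi e^{- 11 \omega}}{11}

Case ω < 0 (upper half-plane, counterclockwise contour ⇒ F(ω) = +2πi·ΣRes):
  Res_{z = 11 i} g(z) = - \frac{3 i e^{11 \omega}}{22}
  F(ω) = 2πi·ΣRes = \frac{3 \pi e^{11 \omega}}{11}

Both cases combine into a single formula in |ω|:

F(ω) = \frac{3 \pi e^{- 11 \left|{\omega}\right|}}{11}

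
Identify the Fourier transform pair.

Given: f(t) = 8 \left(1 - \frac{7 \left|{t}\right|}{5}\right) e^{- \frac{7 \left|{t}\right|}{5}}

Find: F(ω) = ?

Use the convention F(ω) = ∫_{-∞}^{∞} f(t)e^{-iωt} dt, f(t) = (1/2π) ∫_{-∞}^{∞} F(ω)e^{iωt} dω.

F(ω) = \frac{28000 \omega^{2}}{\left(25 \omega^{2} + 49\right)^{2}}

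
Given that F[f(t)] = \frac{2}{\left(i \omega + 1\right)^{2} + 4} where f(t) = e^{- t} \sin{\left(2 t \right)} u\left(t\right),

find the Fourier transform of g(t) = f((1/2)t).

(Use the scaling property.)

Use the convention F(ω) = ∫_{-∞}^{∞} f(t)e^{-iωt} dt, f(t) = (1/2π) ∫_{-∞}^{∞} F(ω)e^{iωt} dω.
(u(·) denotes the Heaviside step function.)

F[g](ω) = \frac{4}{\left(2 i \omega + 1\right)^{2} + 4}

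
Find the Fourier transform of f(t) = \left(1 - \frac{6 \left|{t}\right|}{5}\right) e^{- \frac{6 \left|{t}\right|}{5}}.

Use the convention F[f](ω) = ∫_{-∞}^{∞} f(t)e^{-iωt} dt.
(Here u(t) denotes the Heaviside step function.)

F(ω) = \frac{3000 \omega^{2}}{\left(25 \omega^{2} + 36\right)^{2}}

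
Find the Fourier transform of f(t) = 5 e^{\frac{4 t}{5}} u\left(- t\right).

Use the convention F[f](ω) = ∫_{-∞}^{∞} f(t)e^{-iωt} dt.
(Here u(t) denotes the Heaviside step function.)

F(ω) = - \frac{25}{5 i \omega - 4}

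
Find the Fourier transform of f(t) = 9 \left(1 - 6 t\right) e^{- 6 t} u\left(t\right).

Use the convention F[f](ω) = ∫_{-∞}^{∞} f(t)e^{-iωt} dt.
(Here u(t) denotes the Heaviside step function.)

F(ω) = \frac{9 i \omega}{- \omega^{2} + 12 i \omega + 36}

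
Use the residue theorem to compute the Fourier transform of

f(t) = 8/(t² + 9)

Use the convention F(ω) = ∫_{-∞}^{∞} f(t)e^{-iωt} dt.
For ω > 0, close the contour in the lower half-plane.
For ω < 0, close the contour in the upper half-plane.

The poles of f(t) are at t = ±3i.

Let g(z) = f(z)e^{-iωz}; for large |z| the factor e^{-iωz} decays in the lower half-plane when ω > 0 and in the upper half-plane when ω < 0.

Case ω > 0 (lower half-plane, clockwise contour ⇒ F(ω) = -2πi·ΣRes):
  Res_{z = - 3 i} g(z) = \frac{4 i e^{- 3 \omega}}{3}
  F(ω) = -2πi·ΣRes = \frac{8 \pi e^{- 3 \omega}}{3}

Case ω < 0 (upper half-plane, counterclockwise contour ⇒ F(ω) = +2πi·ΣRes):
  Res_{z = 3 i} g(z) = - \frac{4 i e^{3 \omega}}{3}
  F(ω) = 2πi·ΣRes = \frac{8 \pi e^{3 \omega}}{3}

Both cases combine into a single formula in |ω|:

F(ω) = \frac{8 \pi e^{- 3 \left|{\omega}\right|}}{3}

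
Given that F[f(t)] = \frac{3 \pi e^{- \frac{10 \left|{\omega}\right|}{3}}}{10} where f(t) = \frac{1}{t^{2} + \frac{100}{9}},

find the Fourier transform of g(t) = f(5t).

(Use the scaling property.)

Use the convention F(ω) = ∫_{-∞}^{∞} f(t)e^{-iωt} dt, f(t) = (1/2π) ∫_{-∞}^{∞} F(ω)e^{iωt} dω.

F[g](ω) = \frac{3 \pi e^{- \frac{2 \left|{\omega}\right|}{3}}}{50}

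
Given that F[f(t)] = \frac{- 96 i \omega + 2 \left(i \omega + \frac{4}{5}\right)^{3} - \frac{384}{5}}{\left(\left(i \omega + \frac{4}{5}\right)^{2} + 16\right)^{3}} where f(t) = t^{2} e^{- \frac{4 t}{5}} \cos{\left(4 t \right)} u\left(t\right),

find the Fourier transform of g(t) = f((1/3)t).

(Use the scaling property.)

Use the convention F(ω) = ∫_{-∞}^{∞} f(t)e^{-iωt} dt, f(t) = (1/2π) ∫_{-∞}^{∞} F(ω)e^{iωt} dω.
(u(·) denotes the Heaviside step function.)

F[g](ω) = \frac{750 \left(- 18000 i \omega + \left(15 i \omega + 4\right)^{3} - 4800\right)}{\left(\left(15 i \omega + 4\right)^{2} + 400\right)^{3}}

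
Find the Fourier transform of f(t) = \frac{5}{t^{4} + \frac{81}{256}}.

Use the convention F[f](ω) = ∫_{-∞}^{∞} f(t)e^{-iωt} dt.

F(ω) = \frac{320 \pi e^{- \frac{3 \sqrt{2} \left|{\omega}\right|}{8}} \sin{\left(\frac{3 \sqrt{2} \left|{\omega}\right|}{8} + \frac{\pi}{4} \right)}}{27}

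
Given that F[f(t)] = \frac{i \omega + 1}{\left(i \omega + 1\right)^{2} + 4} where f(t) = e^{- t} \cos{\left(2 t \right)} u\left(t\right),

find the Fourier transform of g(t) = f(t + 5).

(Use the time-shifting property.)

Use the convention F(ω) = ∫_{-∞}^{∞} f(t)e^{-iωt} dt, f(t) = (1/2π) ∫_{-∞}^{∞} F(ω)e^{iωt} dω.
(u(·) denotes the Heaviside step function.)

F[g](ω) = \frac{\left(i \omega + 1\right) e^{5 i \omega}}{\left(i \omega + 1\right)^{2} + 4}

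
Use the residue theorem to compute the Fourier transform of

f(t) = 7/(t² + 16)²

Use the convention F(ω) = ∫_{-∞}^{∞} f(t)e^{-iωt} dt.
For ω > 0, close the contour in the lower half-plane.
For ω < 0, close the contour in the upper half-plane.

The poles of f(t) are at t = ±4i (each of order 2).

Let g(z) = f(z)e^{-iωz}; for large |z| the factor e^{-iωz} decays in the lower half-plane when ω > 0 and in the upper half-plane when ω < 0.

Case ω > 0 (lower half-plane, clockwise contour ⇒ F(ω) = -2πi·ΣRes):
  Res_{z = - 4 i} g(z) = \frac{7 i \left(4 \omega + 1\right) e^{- 4 \omega}}{256} (pole of order 2)
  F(ω) = -2πi·ΣRes = \frac{7 \pi \left(4 \omega + 1\right) e^{- 4 \omega}}{128}

Case ω < 0 (upper half-plane, counterclockwise contour ⇒ F(ω) = +2πi·ΣRes):
  Res_{z = 4 i} g(z) = \frac{7 i \left(4 \omega - 1\right) e^{4 \omega}}{256} (pole of order 2)
  F(ω) = 2πi·ΣRes = \frac{7 \pi \left(1 - 4 \omega\right) e^{4 \omega}}{128}

Both cases combine into a single formula in |ω|:

F(ω) = \frac{7 \pi \left(4 \left|{\omega}\right| + 1\right) e^{- 4 \left|{\omega}\right|}}{128}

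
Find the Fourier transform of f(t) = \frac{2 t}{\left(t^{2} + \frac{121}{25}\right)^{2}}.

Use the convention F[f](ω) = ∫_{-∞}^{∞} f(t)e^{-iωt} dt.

F(ω) = - \frac{5 i \pi \omega e^{- \frac{11 \left|{\omega}\right|}{5}}}{11}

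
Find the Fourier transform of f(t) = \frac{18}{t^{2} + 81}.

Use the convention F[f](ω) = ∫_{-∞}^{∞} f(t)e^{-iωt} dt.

F(ω) = 2 \pi e^{- 9 \left|{\omega}\right|}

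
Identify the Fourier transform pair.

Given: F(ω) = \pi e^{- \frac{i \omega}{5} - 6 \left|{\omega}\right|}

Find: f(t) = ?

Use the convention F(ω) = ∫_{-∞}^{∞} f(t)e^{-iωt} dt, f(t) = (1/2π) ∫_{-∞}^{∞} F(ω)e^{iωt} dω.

f(t) = \frac{6}{\left(t - \frac{1}{5}\right)^{2} + 36}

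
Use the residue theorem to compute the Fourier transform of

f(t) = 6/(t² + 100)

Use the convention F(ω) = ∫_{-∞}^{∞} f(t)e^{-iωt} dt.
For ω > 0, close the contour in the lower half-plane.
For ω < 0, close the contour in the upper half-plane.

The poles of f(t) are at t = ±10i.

Let g(z) = f(z)e^{-iωz}; for large |z| the factor e^{-iωz} decays in the lower half-plane when ω > 0 and in the upper half-plane when ω < 0.

Case ω > 0 (lower half-plane, clockwise contour ⇒ F(ω) = -2πi·ΣRes):
  Res_{z = - 10 i} g(z) = \frac{3 i e^{- 10 \omega}}{10}
  F(ω) = -2πi·ΣRes = \frac{3 \pi e^{- 10 \omega}}{5}

Case ω < 0 (upper half-plane, counterclockwise contour ⇒ F(ω) = +2πi·ΣRes):
  Res_{z = 10 i} g(z) = - \frac{3 i e^{10 \omega}}{10}
  F(ω) = 2πi·ΣRes = \frac{3 \pi e^{10 \omega}}{5}

Both cases combine into a single formula in |ω|:

F(ω) = \frac{3 \pi e^{- 10 \left|{\omega}\right|}}{5}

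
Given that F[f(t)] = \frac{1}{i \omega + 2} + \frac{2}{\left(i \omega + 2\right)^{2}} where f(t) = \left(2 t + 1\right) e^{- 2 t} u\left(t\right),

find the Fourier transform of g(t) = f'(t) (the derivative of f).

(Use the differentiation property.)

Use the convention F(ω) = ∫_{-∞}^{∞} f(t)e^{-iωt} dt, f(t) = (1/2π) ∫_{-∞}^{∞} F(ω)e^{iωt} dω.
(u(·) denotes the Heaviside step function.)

F[g](ω) = \frac{\omega \left(\omega - 4 i\right)}{\omega^{2} - 4 i \omega - 4}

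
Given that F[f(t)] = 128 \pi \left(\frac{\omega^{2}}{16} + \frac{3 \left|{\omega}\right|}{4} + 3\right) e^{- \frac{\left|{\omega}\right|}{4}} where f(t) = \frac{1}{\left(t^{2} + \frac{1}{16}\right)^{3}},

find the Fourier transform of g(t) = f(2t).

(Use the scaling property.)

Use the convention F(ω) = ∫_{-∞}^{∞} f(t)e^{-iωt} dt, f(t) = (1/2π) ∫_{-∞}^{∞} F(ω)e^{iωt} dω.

F[g](ω) = \pi \left(\omega^{2} + 24 \left|{\omega}\right| + 192\right) e^{- \frac{\left|{\omega}\right|}{8}}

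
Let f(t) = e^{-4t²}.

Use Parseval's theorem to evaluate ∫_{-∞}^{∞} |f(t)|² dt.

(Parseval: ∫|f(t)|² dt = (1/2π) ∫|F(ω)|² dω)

∫|f(t)|² dt = \frac{\sqrt{2} \sqrt{\pi}}{4}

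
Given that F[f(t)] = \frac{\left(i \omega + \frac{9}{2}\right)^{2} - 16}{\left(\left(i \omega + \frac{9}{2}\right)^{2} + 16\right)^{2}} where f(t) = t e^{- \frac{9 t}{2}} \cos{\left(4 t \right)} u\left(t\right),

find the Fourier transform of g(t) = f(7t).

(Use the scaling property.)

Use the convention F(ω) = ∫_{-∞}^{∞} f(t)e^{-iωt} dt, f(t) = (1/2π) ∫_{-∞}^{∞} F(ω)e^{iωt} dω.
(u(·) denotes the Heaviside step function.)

F[g](ω) = \frac{28 \left(\left(2 i \omega + 63\right)^{2} - 3136\right)}{\left(\left(2 i \omega + 63\right)^{2} + 3136\right)^{2}}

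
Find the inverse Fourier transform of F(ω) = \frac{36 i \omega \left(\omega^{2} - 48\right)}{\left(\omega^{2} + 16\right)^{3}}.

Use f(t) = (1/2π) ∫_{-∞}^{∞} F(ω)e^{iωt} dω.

f(t) = 9 t e^{- 4 \left|{t}\right|} \left|{t}\right|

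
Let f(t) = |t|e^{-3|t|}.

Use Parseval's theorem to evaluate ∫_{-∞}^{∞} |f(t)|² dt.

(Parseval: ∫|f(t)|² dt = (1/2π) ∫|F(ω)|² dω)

∫|f(t)|² dt = \frac{1}{54}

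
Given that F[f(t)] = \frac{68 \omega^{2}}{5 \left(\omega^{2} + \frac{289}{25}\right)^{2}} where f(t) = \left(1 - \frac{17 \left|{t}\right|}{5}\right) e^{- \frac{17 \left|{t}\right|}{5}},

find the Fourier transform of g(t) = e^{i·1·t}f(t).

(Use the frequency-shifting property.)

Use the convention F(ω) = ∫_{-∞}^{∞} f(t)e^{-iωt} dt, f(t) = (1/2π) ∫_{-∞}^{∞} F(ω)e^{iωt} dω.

F[g](ω) = \frac{8500 \left(\omega - 1\right)^{2}}{\left(25 \left(\omega - 1\right)^{2} + 289\right)^{2}}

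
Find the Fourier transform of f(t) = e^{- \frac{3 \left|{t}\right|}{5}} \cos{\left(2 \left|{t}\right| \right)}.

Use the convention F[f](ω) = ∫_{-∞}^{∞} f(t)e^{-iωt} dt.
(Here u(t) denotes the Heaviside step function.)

F(ω) = \frac{30 \left(25 \omega^{2} + 109\right)}{625 \omega^{4} - 4550 \omega^{2} + 11881}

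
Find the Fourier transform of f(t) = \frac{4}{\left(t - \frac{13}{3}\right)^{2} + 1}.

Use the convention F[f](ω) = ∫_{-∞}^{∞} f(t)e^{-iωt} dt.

F(ω) = 4 \pi e^{- \frac{13 i \omega}{3} - \left|{\omega}\right|}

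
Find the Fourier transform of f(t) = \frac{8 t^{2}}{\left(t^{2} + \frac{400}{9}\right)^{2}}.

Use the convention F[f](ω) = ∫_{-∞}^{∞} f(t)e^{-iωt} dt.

F(ω) = \frac{\pi \left(3 - 20 \left|{\omega}\right|\right) e^{- \frac{20 \left|{\omega}\right|}{3}}}{5}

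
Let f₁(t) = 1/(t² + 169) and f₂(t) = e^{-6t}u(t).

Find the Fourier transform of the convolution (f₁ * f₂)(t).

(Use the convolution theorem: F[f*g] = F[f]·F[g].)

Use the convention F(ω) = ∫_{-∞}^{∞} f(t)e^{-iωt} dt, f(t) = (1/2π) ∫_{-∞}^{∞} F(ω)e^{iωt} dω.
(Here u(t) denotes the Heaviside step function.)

F[f₁*f₂](ω) = \frac{\pi e^{- 13 \left|{\omega}\right|}}{13 \left(i \omega + 6\right)}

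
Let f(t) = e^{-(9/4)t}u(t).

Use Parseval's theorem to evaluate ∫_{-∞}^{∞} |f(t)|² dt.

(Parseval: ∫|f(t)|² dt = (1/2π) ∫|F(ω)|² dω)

∫|f(t)|² dt = \frac{2}{9}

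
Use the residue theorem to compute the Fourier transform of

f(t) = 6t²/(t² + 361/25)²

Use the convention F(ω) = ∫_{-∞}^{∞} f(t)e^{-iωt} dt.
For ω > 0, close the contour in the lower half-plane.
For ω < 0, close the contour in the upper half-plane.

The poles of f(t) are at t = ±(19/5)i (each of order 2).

Let g(z) = f(z)e^{-iωz}; for large |z| the factor e^{-iωz} decays in the lower half-plane when ω > 0 and in the upper half-plane when ω < 0.

Case ω > 0 (lower half-plane, clockwise contour ⇒ F(ω) = -2πi·ΣRes):
  Res_{z = - \frac{19 i}{5}} g(z) = \frac{3 i \left(5 - 19 \omega\right) e^{- \frac{19 \omega}{5}}}{38} (pole of order 2)
  F(ω) = -2πi·ΣRes = \frac{3 \pi \left(5 - 19 \omega\right) e^{- \frac{19 \omega}{5}}}{19}

Case ω < 0 (upper half-plane, counterclockwise contour ⇒ F(ω) = +2πi·ΣRes):
  Res_{z = \frac{19 i}{5}} g(z) = \frac{3 i \left(- 19 \omega - 5\right) e^{\frac{19 \omega}{5}}}{38} (pole of order 2)
  F(ω) = 2πi·ΣRes = \frac{3 \pi \left(19 \omega + 5\right) e^{\frac{19 \omega}{5}}}{19}

Both cases combine into a single formula in |ω|:

F(ω) = \frac{3 \pi \left(5 - 19 \left|{\omega}\right|\right) e^{- \frac{19 \left|{\omega}\right|}{5}}}{19}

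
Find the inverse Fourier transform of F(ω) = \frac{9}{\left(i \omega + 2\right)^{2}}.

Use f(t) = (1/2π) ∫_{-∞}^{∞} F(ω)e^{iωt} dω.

f(t) = 9 t e^{- 2 t} u\left(t\right)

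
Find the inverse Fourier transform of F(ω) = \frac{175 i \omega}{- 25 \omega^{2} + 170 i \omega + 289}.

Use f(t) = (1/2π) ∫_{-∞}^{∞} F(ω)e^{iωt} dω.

f(t) = 7 \left(1 - \frac{17 t}{5}\right) e^{- \frac{17 t}{5}} u\left(t\right)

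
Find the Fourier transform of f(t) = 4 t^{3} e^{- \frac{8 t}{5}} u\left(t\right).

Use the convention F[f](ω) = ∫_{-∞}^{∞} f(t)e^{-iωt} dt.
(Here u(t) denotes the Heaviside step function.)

F(ω) = \frac{15000}{\left(5 i \omega + 8\right)^{4}}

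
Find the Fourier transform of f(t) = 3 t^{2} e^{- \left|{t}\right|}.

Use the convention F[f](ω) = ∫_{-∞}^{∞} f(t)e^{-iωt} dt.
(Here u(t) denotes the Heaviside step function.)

F(ω) = \frac{12 \left(1 - 3 \omega^{2}\right)}{\left(\omega^{2} + 1\right)^{3}}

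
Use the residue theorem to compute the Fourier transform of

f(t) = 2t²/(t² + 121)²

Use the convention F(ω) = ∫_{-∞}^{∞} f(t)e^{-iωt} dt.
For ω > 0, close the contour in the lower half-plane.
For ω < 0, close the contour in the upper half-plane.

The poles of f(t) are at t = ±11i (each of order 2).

Let g(z) = f(z)e^{-iωz}; for large |z| the factor e^{-iωz} decays in the lower half-plane when ω > 0 and in the upper half-plane when ω < 0.

Case ω > 0 (lower half-plane, clockwise contour ⇒ F(ω) = -2πi·ΣRes):
  Res_{z = - 11 i} g(z) = \frac{i \left(1 - 11 \omega\right) e^{- 11 \omega}}{22} (pole of order 2)
  F(ω) = -2πi·ΣRes = \frac{\pi \left(1 - 11 \omega\right) e^{- 11 \omega}}{11}

Case ω < 0 (upper half-plane, counterclockwise contour ⇒ F(ω) = +2πi·ΣRes):
  Res_{z = 11 i} g(z) = \frac{i \left(- 11 \omega - 1\right) e^{11 \omega}}{22} (pole of order 2)
  F(ω) = 2πi·ΣRes = \frac{\pi \left(11 \omega + 1\right) e^{11 \omega}}{11}

Both cases combine into a single formula in |ω|:

F(ω) = \frac{\pi \left(1 - 11 \left|{\omega}\right|\right) e^{- 11 \left|{\omega}\right|}}{11}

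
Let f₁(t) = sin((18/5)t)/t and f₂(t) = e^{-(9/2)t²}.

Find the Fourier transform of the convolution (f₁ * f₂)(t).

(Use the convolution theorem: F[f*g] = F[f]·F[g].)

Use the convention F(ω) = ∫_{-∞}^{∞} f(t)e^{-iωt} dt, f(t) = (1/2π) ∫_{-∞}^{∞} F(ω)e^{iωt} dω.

F[f₁*f₂](ω) = \begin{cases} \frac{\sqrt{2} \pi^{\frac{3}{2}} e^{- \frac{\omega^{2}}{18}}}{3} & \text{for}\: \omega > - \frac{18}{5} \wedge \omega < \frac{18}{5} \\0 & \text{otherwise} \end{cases}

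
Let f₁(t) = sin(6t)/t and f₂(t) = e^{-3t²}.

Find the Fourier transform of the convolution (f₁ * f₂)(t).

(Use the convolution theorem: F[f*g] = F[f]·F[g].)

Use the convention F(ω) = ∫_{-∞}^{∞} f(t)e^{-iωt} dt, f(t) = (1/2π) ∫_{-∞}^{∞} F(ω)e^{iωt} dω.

F[f₁*f₂](ω) = \begin{cases} \frac{\sqrt{3} \pi^{\frac{3}{2}} e^{- \frac{\omega^{2}}{12}}}{3} & \text{for}\: \omega > -6 \wedge \omega < 6 \\0 & \text{otherwise} \end{cases}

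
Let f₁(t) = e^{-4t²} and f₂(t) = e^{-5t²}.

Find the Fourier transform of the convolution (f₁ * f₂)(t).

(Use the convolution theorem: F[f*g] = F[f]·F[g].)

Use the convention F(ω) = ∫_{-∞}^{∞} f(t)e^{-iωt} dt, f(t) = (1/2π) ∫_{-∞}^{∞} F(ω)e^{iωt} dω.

F[f₁*f₂](ω) = \frac{\sqrt{5} \pi e^{- \frac{9 \omega^{2}}{80}}}{10}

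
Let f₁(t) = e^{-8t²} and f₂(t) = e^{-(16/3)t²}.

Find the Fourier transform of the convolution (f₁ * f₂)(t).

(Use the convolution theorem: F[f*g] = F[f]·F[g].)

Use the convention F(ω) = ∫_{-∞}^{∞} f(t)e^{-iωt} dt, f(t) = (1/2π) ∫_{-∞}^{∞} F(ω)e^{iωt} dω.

F[f₁*f₂](ω) = \frac{\sqrt{6} \pi e^{- \frac{5 \omega^{2}}{64}}}{16}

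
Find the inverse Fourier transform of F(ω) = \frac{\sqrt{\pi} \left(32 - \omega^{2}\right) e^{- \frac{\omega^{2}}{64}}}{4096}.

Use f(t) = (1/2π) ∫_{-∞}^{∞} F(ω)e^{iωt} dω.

f(t) = t^{2} e^{- 16 t^{2}}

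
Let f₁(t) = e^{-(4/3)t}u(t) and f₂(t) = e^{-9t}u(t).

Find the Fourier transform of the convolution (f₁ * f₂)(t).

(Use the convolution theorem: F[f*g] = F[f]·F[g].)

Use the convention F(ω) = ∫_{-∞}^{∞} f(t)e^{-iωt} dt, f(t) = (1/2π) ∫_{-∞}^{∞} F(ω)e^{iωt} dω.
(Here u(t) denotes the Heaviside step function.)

F[f₁*f₂](ω) = \frac{3}{\left(i \omega + 9\right) \left(3 i \omega + 4\right)}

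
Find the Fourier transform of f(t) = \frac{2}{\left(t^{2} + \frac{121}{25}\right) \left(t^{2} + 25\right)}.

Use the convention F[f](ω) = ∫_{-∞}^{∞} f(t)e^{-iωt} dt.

F(ω) = - \frac{5 \pi e^{- 5 \left|{\omega}\right|}}{252} + \frac{125 \pi e^{- \frac{11 \left|{\omega}\right|}{5}}}{2772}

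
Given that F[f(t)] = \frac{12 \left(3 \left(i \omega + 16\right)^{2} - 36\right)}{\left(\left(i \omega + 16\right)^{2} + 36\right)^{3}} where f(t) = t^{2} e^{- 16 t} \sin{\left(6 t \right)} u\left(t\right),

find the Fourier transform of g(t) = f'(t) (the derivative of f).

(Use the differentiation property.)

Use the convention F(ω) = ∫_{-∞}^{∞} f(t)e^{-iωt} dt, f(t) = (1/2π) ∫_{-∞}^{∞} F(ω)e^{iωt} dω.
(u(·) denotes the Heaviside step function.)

F[g](ω) = \frac{36 i \omega \left(\left(i \omega + 16\right)^{2} - 12\right)}{\left(\left(i \omega + 16\right)^{2} + 36\right)^{3}}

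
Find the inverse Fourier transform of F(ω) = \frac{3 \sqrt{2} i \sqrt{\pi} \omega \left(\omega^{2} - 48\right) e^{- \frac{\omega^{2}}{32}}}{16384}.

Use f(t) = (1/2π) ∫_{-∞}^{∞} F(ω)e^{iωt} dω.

f(t) = 3 t^{3} e^{- 8 t^{2}}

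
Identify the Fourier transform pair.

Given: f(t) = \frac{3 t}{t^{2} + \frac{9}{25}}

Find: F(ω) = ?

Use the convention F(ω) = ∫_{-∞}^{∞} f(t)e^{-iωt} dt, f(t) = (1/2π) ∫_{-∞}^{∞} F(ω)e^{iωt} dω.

F(ω) = - 3 i \pi e^{- \frac{3 \left|{\omega}\right|}{5}} \operatorname{sign}{\left(\omega \right)}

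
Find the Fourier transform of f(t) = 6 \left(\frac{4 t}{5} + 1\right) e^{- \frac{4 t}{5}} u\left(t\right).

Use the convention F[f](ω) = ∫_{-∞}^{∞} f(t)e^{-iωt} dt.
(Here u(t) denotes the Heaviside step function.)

F(ω) = \frac{30 \left(- 5 i \omega - 8\right)}{25 \omega^{2} - 40 i \omega - 16}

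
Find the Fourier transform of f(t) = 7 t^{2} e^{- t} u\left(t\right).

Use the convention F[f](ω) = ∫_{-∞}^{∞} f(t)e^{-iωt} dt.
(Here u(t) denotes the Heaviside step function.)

F(ω) = \frac{14}{\left(i \omega + 1\right)^{3}}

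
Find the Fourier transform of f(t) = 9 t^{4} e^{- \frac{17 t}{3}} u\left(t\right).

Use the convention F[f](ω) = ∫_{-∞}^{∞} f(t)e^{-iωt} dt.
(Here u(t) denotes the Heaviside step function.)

F(ω) = \frac{52488}{\left(3 i \omega + 17\right)^{5}}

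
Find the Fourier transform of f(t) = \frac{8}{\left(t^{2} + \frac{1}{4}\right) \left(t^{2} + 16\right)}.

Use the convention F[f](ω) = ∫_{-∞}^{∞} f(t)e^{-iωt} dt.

F(ω) = - \frac{8 \pi e^{- 4 \left|{\omega}\right|}}{63} + \frac{64 \pi e^{- \frac{\left|{\omega}\right|}{2}}}{63}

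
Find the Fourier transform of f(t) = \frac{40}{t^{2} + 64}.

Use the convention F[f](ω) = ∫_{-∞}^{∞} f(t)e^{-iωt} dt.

F(ω) = 5 \pi e^{- 8 \left|{\omega}\right|}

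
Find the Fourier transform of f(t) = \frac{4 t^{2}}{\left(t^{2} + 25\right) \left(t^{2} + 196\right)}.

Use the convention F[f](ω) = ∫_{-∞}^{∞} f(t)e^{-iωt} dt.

F(ω) = \frac{4 \pi \left(14 - 5 e^{9 \left|{\omega}\right|}\right) e^{- 14 \left|{\omega}\right|}}{171}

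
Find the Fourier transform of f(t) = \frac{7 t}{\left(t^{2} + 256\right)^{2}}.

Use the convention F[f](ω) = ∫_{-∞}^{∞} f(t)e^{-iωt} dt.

F(ω) = - \frac{7 i \pi \omega e^{- 16 \left|{\omega}\right|}}{32}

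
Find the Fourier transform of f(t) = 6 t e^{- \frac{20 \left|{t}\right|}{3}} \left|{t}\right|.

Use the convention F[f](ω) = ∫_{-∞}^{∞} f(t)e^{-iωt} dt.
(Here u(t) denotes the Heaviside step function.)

F(ω) = \frac{5832 i \omega \left(3 \omega^{2} - 400\right)}{\left(9 \omega^{2} + 400\right)^{3}}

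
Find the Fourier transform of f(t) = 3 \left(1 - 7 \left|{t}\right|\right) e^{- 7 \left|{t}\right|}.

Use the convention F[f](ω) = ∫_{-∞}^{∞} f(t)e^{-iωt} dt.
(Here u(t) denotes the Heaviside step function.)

F(ω) = \frac{84 \omega^{2}}{\left(\omega^{2} + 49\right)^{2}}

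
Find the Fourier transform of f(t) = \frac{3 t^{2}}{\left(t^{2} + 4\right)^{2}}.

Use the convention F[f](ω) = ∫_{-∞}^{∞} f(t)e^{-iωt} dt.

F(ω) = \frac{3 \pi \left(1 - 2 \left|{\omega}\right|\right) e^{- 2 \left|{\omega}\right|}}{4}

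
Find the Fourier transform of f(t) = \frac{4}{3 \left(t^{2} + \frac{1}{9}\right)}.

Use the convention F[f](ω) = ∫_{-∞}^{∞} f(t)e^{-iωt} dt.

F(ω) = 4 \pi e^{- \frac{\left|{\omega}\right|}{3}}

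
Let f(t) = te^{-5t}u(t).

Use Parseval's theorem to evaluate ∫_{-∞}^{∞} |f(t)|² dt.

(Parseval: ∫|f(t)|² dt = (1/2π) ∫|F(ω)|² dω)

∫|f(t)|² dt = \frac{1}{500}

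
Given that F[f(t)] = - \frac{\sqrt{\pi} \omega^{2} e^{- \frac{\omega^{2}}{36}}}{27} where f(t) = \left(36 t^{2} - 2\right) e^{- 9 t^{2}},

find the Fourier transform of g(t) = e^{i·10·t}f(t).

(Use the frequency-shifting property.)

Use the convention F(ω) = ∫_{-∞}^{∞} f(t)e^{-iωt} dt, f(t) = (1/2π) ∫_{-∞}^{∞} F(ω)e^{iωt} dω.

F[g](ω) = - \frac{\sqrt{\pi} \left(\omega - 10\right)^{2} e^{- \frac{\left(\omega - 10\right)^{2}}{36}}}{27}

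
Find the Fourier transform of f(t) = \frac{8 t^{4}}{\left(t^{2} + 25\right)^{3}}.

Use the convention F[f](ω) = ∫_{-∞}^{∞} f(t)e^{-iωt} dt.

F(ω) = \frac{\pi \left(25 \omega^{2} - 25 \left|{\omega}\right| + 3\right) e^{- 5 \left|{\omega}\right|}}{5}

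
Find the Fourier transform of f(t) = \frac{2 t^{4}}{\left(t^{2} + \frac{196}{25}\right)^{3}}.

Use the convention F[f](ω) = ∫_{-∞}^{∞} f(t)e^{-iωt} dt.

F(ω) = \frac{\pi \left(196 \omega^{2} - 350 \left|{\omega}\right| + 75\right) e^{- \frac{14 \left|{\omega}\right|}{5}}}{280}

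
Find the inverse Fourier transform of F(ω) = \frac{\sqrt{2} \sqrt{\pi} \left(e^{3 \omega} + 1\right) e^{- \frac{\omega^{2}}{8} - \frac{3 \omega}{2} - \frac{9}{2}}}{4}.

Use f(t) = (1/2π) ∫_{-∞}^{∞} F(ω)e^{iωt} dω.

f(t) = e^{- 2 t^{2}} \cos{\left(6 t \right)}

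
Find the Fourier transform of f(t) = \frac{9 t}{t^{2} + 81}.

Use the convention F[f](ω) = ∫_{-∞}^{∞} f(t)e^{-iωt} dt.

F(ω) = - 9 i \pi e^{- 9 \left|{\omega}\right|} \operatorname{sign}{\left(\omega \right)}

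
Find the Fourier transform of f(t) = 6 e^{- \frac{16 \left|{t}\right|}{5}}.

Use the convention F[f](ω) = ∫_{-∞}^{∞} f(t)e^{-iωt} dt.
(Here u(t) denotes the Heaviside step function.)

F(ω) = \frac{960}{25 \omega^{2} + 256}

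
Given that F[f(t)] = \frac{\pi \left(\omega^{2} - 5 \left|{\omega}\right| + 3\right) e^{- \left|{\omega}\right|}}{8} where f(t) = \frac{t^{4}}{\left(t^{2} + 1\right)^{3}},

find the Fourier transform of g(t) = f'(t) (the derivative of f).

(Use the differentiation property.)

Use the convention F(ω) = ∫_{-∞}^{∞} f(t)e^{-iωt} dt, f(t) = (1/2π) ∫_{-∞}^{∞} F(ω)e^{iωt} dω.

F[g](ω) = \frac{i \pi \omega \left(\omega^{2} - 5 \left|{\omega}\right| + 3\right) e^{- \left|{\omega}\right|}}{8}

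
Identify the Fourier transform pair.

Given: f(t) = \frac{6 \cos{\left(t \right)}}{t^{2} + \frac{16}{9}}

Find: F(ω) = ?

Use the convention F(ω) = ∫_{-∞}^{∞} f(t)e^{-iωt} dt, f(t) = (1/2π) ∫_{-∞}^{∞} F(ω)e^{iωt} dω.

F(ω) = \frac{9 \pi e^{- \frac{4 \left|{\omega + 1}\right|}{3}}}{4} + \frac{9 \pi e^{- \frac{4 \left|{\omega - 1}\right|}{3}}}{4}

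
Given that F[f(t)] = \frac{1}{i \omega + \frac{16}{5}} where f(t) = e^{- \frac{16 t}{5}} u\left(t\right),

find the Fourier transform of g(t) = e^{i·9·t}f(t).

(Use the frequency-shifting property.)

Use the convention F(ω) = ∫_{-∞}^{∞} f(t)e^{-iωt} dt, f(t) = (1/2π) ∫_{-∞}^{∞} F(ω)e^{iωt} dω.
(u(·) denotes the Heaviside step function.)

F[g](ω) = \frac{5}{5 i \left(\omega - 9\right) + 16}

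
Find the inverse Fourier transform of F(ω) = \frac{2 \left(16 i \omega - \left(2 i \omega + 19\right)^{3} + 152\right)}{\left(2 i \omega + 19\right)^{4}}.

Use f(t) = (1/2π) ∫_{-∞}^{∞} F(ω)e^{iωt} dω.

f(t) = \left(t^{2} - 1\right) e^{- \frac{19 t}{2}} u\left(t\right)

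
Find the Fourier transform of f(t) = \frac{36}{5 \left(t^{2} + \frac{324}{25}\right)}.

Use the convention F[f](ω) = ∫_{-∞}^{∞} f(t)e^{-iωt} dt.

F(ω) = 2 \pi e^{- \frac{18 \left|{\omega}\right|}{5}}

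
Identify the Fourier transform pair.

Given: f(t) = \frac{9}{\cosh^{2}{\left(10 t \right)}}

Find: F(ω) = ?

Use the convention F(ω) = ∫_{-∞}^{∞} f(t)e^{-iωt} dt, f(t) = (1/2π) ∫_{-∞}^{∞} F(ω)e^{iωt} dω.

F(ω) = \frac{9 \pi \omega}{100 \sinh{\left(\frac{\pi \omega}{20} \right)}}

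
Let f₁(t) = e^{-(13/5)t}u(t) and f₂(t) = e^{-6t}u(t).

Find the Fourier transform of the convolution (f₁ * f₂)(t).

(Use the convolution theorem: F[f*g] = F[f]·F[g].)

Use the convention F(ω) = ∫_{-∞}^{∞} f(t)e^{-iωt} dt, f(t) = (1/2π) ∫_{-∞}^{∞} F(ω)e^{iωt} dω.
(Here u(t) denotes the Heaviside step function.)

F[f₁*f₂](ω) = \frac{5}{\left(i \omega + 6\right) \left(5 i \omega + 13\right)}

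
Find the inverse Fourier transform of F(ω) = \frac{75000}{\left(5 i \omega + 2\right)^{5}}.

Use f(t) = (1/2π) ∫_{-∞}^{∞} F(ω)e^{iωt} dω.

f(t) = t^{4} e^{- \frac{2 t}{5}} u\left(t\right)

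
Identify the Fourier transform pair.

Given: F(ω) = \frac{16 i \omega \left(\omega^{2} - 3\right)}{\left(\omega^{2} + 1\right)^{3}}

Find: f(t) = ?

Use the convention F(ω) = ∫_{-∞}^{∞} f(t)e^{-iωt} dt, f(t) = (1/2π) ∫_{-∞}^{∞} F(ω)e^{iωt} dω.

f(t) = 4 t e^{- \left|{t}\right|} \left|{t}\right|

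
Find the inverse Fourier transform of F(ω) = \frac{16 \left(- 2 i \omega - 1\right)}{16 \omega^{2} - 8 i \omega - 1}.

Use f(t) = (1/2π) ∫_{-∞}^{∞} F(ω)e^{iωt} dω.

f(t) = 2 \left(\frac{t}{4} + 1\right) e^{- \frac{t}{4}} u\left(t\right)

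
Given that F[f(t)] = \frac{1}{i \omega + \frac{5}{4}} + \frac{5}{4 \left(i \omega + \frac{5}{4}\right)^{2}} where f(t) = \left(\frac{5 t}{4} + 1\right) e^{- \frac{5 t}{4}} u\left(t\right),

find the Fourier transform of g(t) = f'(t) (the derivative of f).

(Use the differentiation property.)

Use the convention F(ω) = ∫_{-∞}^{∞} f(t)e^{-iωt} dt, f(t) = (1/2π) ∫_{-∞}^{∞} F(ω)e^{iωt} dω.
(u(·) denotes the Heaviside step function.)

F[g](ω) = \frac{8 \omega \left(2 \omega - 5 i\right)}{16 \omega^{2} - 40 i \omega - 25}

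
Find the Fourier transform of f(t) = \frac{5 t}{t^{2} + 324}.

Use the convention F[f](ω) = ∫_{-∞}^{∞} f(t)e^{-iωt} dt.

F(ω) = - 5 i \pi e^{- 18 \left|{\omega}\right|} \operatorname{sign}{\left(\omega \right)}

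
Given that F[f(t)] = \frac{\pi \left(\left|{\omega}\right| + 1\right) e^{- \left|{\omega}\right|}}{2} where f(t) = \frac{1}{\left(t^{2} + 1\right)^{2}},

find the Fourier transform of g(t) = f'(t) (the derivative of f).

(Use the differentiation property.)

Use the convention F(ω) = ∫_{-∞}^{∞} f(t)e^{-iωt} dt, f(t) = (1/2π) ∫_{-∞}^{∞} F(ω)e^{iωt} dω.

F[g](ω) = \frac{i \pi \omega \left(\left|{\omega}\right| + 1\right) e^{- \left|{\omega}\right|}}{2}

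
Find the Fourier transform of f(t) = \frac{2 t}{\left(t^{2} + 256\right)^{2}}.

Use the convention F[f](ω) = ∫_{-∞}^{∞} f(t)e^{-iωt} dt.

F(ω) = - \frac{i \pi \omega e^{- 16 \left|{\omega}\right|}}{16}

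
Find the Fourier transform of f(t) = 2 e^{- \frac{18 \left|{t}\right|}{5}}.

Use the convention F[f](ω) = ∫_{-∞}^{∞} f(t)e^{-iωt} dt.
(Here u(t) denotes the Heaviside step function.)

F(ω) = \frac{360}{25 \omega^{2} + 324}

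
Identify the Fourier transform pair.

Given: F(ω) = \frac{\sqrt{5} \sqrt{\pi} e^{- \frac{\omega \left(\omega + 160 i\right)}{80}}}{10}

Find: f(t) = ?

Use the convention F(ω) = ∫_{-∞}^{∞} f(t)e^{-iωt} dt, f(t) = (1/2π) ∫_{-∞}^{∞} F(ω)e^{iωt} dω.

f(t) = e^{- 20 \left(t - 2\right)^{2}}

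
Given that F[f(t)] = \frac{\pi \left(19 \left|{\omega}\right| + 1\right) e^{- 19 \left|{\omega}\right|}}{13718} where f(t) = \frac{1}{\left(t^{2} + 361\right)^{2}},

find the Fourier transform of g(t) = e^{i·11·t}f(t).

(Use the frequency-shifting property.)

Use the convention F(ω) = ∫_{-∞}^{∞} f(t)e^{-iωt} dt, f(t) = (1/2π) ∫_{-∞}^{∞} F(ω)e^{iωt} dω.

F[g](ω) = \frac{\pi \left(19 \left|{\omega - 11}\right| + 1\right) e^{- 19 \left|{\omega - 11}\right|}}{13718}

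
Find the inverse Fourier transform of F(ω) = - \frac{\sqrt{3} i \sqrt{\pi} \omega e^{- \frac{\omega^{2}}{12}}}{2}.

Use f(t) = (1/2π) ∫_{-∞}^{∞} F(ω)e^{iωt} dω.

f(t) = 9 t e^{- 3 t^{2}}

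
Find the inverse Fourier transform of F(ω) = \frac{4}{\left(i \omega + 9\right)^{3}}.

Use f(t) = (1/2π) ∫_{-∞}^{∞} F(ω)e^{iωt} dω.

f(t) = 2 t^{2} e^{- 9 t} u\left(t\right)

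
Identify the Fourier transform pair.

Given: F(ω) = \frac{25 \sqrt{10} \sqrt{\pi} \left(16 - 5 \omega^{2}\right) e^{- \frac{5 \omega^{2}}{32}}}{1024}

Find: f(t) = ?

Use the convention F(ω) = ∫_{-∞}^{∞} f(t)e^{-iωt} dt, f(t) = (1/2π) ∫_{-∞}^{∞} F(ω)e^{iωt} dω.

f(t) = 5 t^{2} e^{- \frac{8 t^{2}}{5}}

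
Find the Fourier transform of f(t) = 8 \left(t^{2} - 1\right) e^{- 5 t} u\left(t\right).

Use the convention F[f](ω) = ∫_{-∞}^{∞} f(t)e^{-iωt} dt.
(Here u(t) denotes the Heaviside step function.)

F(ω) = \frac{8 \left(2 i \omega - \left(i \omega + 5\right)^{3} + 10\right)}{\left(i \omega + 5\right)^{4}}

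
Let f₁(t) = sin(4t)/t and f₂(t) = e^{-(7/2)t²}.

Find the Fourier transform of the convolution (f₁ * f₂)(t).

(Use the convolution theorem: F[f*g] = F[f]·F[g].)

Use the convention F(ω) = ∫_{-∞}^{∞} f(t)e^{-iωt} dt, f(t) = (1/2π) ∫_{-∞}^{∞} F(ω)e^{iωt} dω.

F[f₁*f₂](ω) = \begin{cases} \frac{\sqrt{14} \pi^{\frac{3}{2}} e^{- \frac{\omega^{2}}{14}}}{7} & \text{for}\: \omega > -4 \wedge \omega < 4 \\0 & \text{otherwise} \end{cases}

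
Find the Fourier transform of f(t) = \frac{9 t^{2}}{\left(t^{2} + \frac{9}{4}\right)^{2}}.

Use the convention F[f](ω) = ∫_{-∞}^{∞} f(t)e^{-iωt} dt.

F(ω) = \frac{3 \pi \left(2 - 3 \left|{\omega}\right|\right) e^{- \frac{3 \left|{\omega}\right|}{2}}}{2}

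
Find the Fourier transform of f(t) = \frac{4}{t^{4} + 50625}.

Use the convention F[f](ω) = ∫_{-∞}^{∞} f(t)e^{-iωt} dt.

F(ω) = \frac{4 \pi e^{- \frac{15 \sqrt{2} \left|{\omega}\right|}{2}} \sin{\left(\frac{15 \sqrt{2} \left|{\omega}\right|}{2} + \frac{\pi}{4} \right)}}{3375}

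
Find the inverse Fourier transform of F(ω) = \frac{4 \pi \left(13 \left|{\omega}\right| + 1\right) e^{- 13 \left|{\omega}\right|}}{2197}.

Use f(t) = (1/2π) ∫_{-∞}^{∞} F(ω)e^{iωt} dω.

f(t) = \frac{8}{\left(t^{2} + 169\right)^{2}}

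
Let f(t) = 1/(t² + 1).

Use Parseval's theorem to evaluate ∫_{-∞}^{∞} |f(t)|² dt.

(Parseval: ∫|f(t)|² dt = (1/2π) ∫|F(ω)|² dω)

∫|f(t)|² dt = \frac{\pi}{2}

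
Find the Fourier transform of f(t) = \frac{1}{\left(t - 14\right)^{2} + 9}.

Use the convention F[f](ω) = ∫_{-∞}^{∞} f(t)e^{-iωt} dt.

F(ω) = \frac{\pi e^{- 14 i \omega - 3 \left|{\omega}\right|}}{3}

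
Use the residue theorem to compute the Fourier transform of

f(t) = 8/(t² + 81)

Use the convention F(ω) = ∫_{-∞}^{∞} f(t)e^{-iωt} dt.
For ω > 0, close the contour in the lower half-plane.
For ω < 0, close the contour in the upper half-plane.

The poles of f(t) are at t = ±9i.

Let g(z) = f(z)e^{-iωz}; for large |z| the factor e^{-iωz} decays in the lower half-plane when ω > 0 and in the upper half-plane when ω < 0.

Case ω > 0 (lower half-plane, clockwise contour ⇒ F(ω) = -2πi·ΣRes):
  Res_{z = - 9 i} g(z) = \frac{4 i e^{- 9 \omega}}{9}
  F(ω) = -2πi·ΣRes = \frac{8 \pi e^{- 9 \omega}}{9}

Case ω < 0 (upper half-plane, counterclockwise contour ⇒ F(ω) = +2πi·ΣRes):
  Res_{z = 9 i} g(z) = - \frac{4 i e^{9 \omega}}{9}
  F(ω) = 2πi·ΣRes = \frac{8 \pi e^{9 \omega}}{9}

Both cases combine into a single formula in |ω|:

F(ω) = \frac{8 \pi e^{- 9 \left|{\omega}\right|}}{9}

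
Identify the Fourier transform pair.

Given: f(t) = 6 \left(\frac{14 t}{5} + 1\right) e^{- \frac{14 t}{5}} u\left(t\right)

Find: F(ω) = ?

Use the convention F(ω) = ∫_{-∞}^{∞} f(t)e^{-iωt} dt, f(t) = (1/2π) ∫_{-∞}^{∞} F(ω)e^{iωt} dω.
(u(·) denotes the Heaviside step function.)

F(ω) = \frac{30 \left(- 5 i \omega - 28\right)}{25 \omega^{2} - 140 i \omega - 196}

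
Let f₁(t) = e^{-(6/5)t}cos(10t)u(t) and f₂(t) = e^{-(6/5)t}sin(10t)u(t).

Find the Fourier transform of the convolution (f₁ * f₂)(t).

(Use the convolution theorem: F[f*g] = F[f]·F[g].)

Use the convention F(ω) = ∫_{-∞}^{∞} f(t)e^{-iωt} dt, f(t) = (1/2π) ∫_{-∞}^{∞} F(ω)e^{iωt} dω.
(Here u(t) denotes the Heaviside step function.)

F[f₁*f₂](ω) = \frac{1250 \left(5 i \omega + 6\right)}{\left(\left(5 i \omega + 6\right)^{2} + 2500\right)^{2}}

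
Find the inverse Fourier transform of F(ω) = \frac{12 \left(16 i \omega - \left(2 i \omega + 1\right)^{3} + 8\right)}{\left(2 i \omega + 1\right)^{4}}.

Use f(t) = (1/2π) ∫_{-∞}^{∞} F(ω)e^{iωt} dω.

f(t) = 6 \left(t^{2} - 1\right) e^{- \frac{t}{2}} u\left(t\right)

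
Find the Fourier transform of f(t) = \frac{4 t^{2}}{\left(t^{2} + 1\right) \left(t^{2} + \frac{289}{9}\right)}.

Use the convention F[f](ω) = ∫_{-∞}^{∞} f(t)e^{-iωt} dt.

F(ω) = - \frac{9 \pi e^{- \left|{\omega}\right|}}{70} + \frac{51 \pi e^{- \frac{17 \left|{\omega}\right|}{3}}}{70}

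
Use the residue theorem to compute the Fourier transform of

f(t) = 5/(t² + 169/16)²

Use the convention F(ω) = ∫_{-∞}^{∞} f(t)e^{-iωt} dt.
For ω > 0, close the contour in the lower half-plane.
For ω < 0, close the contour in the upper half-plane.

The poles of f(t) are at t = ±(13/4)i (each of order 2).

Let g(z) = f(z)e^{-iωz}; for large |z| the factor e^{-iωz} decays in the lower half-plane when ω > 0 and in the upper half-plane when ω < 0.

Case ω > 0 (lower half-plane, clockwise contour ⇒ F(ω) = -2πi·ΣRes):
  Res_{z = - \frac{13 i}{4}} g(z) = \frac{20 i \left(13 \omega + 4\right) e^{- \frac{13 \omega}{4}}}{2197} (pole of order 2)
  F(ω) = -2πi·ΣRes = \frac{40 \pi \left(13 \omega + 4\right) e^{- \frac{13 \omega}{4}}}{2197}

Case ω < 0 (upper half-plane, counterclockwise contour ⇒ F(ω) = +2πi·ΣRes):
  Res_{z = \frac{13 i}{4}} g(z) = \frac{20 i \left(13 \omega - 4\right) e^{\frac{13 \omega}{4}}}{2197} (pole of order 2)
  F(ω) = 2πi·ΣRes = \frac{40 \pi \left(4 - 13 \omega\right) e^{\frac{13 \omega}{4}}}{2197}

Both cases combine into a single formula in |ω|:

F(ω) = \frac{40 \pi \left(13 \left|{\omega}\right| + 4\right) e^{- \frac{13 \left|{\omega}\right|}{4}}}{2197}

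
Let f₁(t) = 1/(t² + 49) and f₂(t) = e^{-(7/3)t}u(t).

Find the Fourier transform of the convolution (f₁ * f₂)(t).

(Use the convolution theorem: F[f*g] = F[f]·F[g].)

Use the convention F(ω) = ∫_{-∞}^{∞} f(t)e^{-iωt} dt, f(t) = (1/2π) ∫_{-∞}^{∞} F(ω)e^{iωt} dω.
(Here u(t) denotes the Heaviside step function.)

F[f₁*f₂](ω) = \frac{3 \pi e^{- 7 \left|{\omega}\right|}}{7 \left(3 i \omega + 7\right)}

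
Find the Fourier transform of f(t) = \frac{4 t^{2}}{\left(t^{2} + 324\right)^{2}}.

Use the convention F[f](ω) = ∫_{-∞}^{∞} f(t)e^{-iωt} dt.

F(ω) = \frac{\pi \left(1 - 18 \left|{\omega}\right|\right) e^{- 18 \left|{\omega}\right|}}{9}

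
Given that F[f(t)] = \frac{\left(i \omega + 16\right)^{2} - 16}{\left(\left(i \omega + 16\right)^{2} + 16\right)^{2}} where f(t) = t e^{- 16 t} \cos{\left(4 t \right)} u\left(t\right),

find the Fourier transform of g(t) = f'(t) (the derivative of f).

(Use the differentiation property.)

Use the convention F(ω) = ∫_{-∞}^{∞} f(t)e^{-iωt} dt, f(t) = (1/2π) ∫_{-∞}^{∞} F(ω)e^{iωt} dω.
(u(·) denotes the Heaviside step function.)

F[g](ω) = \frac{i \omega \left(\left(i \omega + 16\right)^{2} - 16\right)}{\left(\left(i \omega + 16\right)^{2} + 16\right)^{2}}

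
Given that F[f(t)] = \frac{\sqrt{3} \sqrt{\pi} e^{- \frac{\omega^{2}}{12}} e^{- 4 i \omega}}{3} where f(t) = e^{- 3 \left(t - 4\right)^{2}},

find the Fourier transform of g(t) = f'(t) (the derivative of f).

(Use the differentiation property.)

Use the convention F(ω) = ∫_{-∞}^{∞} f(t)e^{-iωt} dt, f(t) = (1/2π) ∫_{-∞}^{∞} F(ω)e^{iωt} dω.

F[g](ω) = \frac{\sqrt{3} i \sqrt{\pi} \omega e^{- \frac{\omega \left(\omega + 48 i\right)}{12}}}{3}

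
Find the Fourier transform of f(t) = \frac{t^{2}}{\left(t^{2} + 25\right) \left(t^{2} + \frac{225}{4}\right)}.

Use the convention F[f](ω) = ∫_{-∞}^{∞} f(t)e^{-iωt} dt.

F(ω) = - \frac{4 \pi e^{- 5 \left|{\omega}\right|}}{25} + \frac{6 \pi e^{- \frac{15 \left|{\omega}\right|}{2}}}{25}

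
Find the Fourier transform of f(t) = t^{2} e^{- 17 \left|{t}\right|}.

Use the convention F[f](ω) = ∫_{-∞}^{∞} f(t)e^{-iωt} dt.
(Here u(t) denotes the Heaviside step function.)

F(ω) = \frac{68 \left(289 - 3 \omega^{2}\right)}{\left(\omega^{2} + 289\right)^{3}}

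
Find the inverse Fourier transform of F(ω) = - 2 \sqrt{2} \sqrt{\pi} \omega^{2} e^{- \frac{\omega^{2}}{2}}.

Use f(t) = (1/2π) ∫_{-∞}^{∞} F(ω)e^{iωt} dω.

f(t) = \left(2 t^{2} - 2\right) e^{- \frac{t^{2}}{2}}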